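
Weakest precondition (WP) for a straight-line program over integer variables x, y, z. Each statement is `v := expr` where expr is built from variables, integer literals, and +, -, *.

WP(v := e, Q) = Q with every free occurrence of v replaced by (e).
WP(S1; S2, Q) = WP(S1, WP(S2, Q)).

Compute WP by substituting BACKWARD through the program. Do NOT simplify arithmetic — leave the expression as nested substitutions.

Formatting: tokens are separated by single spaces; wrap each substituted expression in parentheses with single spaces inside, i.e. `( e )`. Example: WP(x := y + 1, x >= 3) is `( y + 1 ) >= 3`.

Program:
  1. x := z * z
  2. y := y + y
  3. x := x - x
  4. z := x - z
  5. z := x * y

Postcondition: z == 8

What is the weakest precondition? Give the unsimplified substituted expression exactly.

post: z == 8
stmt 5: z := x * y  -- replace 1 occurrence(s) of z with (x * y)
  => ( x * y ) == 8
stmt 4: z := x - z  -- replace 0 occurrence(s) of z with (x - z)
  => ( x * y ) == 8
stmt 3: x := x - x  -- replace 1 occurrence(s) of x with (x - x)
  => ( ( x - x ) * y ) == 8
stmt 2: y := y + y  -- replace 1 occurrence(s) of y with (y + y)
  => ( ( x - x ) * ( y + y ) ) == 8
stmt 1: x := z * z  -- replace 2 occurrence(s) of x with (z * z)
  => ( ( ( z * z ) - ( z * z ) ) * ( y + y ) ) == 8

Answer: ( ( ( z * z ) - ( z * z ) ) * ( y + y ) ) == 8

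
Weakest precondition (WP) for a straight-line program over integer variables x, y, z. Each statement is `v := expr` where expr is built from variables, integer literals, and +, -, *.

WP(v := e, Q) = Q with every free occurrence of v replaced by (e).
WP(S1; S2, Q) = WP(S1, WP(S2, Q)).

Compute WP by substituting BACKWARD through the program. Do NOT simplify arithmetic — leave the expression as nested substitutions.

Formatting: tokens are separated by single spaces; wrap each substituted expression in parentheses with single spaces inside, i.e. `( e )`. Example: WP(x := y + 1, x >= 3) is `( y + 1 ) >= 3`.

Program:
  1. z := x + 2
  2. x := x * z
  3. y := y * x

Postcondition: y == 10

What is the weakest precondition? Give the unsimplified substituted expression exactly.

post: y == 10
stmt 3: y := y * x  -- replace 1 occurrence(s) of y with (y * x)
  => ( y * x ) == 10
stmt 2: x := x * z  -- replace 1 occurrence(s) of x with (x * z)
  => ( y * ( x * z ) ) == 10
stmt 1: z := x + 2  -- replace 1 occurrence(s) of z with (x + 2)
  => ( y * ( x * ( x + 2 ) ) ) == 10

Answer: ( y * ( x * ( x + 2 ) ) ) == 10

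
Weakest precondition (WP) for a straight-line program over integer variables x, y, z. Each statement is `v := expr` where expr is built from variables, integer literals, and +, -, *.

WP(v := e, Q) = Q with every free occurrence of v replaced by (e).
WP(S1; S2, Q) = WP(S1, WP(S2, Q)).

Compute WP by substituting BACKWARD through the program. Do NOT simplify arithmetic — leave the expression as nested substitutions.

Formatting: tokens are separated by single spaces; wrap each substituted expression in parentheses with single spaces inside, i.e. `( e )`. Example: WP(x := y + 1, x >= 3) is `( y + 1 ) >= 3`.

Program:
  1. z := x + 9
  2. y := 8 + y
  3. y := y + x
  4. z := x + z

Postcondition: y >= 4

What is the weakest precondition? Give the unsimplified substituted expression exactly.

post: y >= 4
stmt 4: z := x + z  -- replace 0 occurrence(s) of z with (x + z)
  => y >= 4
stmt 3: y := y + x  -- replace 1 occurrence(s) of y with (y + x)
  => ( y + x ) >= 4
stmt 2: y := 8 + y  -- replace 1 occurrence(s) of y with (8 + y)
  => ( ( 8 + y ) + x ) >= 4
stmt 1: z := x + 9  -- replace 0 occurrence(s) of z with (x + 9)
  => ( ( 8 + y ) + x ) >= 4

Answer: ( ( 8 + y ) + x ) >= 4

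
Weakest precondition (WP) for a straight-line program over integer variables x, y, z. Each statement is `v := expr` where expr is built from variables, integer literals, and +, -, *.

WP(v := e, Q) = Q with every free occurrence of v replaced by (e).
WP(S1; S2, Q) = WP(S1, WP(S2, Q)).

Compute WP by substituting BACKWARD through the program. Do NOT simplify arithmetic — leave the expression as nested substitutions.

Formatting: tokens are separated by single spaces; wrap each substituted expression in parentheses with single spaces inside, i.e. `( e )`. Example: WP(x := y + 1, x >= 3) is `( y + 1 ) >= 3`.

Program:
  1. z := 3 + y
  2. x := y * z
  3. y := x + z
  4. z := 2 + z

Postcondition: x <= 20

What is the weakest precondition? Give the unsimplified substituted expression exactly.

post: x <= 20
stmt 4: z := 2 + z  -- replace 0 occurrence(s) of z with (2 + z)
  => x <= 20
stmt 3: y := x + z  -- replace 0 occurrence(s) of y with (x + z)
  => x <= 20
stmt 2: x := y * z  -- replace 1 occurrence(s) of x with (y * z)
  => ( y * z ) <= 20
stmt 1: z := 3 + y  -- replace 1 occurrence(s) of z with (3 + y)
  => ( y * ( 3 + y ) ) <= 20

Answer: ( y * ( 3 + y ) ) <= 20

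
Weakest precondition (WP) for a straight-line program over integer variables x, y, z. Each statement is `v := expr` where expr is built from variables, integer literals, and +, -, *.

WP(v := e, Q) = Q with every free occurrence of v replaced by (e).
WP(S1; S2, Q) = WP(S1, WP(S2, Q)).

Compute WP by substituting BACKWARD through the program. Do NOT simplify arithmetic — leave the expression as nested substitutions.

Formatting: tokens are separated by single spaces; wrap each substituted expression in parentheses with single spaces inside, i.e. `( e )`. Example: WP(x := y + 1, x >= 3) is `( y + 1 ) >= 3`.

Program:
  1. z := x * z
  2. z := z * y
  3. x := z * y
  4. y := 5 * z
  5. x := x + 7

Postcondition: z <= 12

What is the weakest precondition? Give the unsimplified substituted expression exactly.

Answer: ( ( x * z ) * y ) <= 12

Derivation:
post: z <= 12
stmt 5: x := x + 7  -- replace 0 occurrence(s) of x with (x + 7)
  => z <= 12
stmt 4: y := 5 * z  -- replace 0 occurrence(s) of y with (5 * z)
  => z <= 12
stmt 3: x := z * y  -- replace 0 occurrence(s) of x with (z * y)
  => z <= 12
stmt 2: z := z * y  -- replace 1 occurrence(s) of z with (z * y)
  => ( z * y ) <= 12
stmt 1: z := x * z  -- replace 1 occurrence(s) of z with (x * z)
  => ( ( x * z ) * y ) <= 12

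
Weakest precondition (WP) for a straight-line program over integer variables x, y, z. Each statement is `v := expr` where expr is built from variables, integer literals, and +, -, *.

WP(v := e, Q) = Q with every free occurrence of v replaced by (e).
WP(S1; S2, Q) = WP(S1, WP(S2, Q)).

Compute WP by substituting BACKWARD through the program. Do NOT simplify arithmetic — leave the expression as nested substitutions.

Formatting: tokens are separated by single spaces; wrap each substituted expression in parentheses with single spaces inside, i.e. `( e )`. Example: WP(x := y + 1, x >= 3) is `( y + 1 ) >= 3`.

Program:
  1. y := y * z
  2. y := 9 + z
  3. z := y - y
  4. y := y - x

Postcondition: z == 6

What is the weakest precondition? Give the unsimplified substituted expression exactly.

Answer: ( ( 9 + z ) - ( 9 + z ) ) == 6

Derivation:
post: z == 6
stmt 4: y := y - x  -- replace 0 occurrence(s) of y with (y - x)
  => z == 6
stmt 3: z := y - y  -- replace 1 occurrence(s) of z with (y - y)
  => ( y - y ) == 6
stmt 2: y := 9 + z  -- replace 2 occurrence(s) of y with (9 + z)
  => ( ( 9 + z ) - ( 9 + z ) ) == 6
stmt 1: y := y * z  -- replace 0 occurrence(s) of y with (y * z)
  => ( ( 9 + z ) - ( 9 + z ) ) == 6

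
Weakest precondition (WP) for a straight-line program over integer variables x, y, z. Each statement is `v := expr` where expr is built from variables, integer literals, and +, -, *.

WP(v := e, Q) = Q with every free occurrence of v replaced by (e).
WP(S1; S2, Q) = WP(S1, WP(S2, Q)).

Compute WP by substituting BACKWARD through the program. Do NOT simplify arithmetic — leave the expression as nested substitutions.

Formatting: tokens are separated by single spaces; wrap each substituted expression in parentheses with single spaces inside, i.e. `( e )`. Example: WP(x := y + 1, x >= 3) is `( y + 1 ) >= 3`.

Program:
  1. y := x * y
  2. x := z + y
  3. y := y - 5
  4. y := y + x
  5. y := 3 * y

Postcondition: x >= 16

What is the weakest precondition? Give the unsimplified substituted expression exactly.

post: x >= 16
stmt 5: y := 3 * y  -- replace 0 occurrence(s) of y with (3 * y)
  => x >= 16
stmt 4: y := y + x  -- replace 0 occurrence(s) of y with (y + x)
  => x >= 16
stmt 3: y := y - 5  -- replace 0 occurrence(s) of y with (y - 5)
  => x >= 16
stmt 2: x := z + y  -- replace 1 occurrence(s) of x with (z + y)
  => ( z + y ) >= 16
stmt 1: y := x * y  -- replace 1 occurrence(s) of y with (x * y)
  => ( z + ( x * y ) ) >= 16

Answer: ( z + ( x * y ) ) >= 16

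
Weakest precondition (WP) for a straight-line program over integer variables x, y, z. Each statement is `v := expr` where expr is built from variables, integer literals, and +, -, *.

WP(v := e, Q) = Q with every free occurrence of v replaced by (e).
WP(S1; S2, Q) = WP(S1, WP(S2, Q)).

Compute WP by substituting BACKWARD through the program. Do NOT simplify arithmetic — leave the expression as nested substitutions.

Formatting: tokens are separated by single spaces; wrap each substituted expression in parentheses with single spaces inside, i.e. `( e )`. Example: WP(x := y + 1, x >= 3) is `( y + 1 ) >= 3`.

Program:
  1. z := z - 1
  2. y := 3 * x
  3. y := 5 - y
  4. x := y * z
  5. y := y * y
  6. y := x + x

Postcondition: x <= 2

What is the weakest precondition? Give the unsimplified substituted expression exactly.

Answer: ( ( 5 - ( 3 * x ) ) * ( z - 1 ) ) <= 2

Derivation:
post: x <= 2
stmt 6: y := x + x  -- replace 0 occurrence(s) of y with (x + x)
  => x <= 2
stmt 5: y := y * y  -- replace 0 occurrence(s) of y with (y * y)
  => x <= 2
stmt 4: x := y * z  -- replace 1 occurrence(s) of x with (y * z)
  => ( y * z ) <= 2
stmt 3: y := 5 - y  -- replace 1 occurrence(s) of y with (5 - y)
  => ( ( 5 - y ) * z ) <= 2
stmt 2: y := 3 * x  -- replace 1 occurrence(s) of y with (3 * x)
  => ( ( 5 - ( 3 * x ) ) * z ) <= 2
stmt 1: z := z - 1  -- replace 1 occurrence(s) of z with (z - 1)
  => ( ( 5 - ( 3 * x ) ) * ( z - 1 ) ) <= 2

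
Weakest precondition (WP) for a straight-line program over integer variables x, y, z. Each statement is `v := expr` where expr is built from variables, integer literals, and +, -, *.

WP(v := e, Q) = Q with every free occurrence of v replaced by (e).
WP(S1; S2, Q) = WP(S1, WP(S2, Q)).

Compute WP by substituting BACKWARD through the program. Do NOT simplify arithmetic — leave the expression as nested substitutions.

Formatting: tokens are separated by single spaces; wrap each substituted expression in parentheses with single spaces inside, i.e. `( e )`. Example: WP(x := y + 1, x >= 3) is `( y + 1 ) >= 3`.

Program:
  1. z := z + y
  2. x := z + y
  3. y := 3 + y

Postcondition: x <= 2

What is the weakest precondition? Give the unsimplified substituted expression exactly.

post: x <= 2
stmt 3: y := 3 + y  -- replace 0 occurrence(s) of y with (3 + y)
  => x <= 2
stmt 2: x := z + y  -- replace 1 occurrence(s) of x with (z + y)
  => ( z + y ) <= 2
stmt 1: z := z + y  -- replace 1 occurrence(s) of z with (z + y)
  => ( ( z + y ) + y ) <= 2

Answer: ( ( z + y ) + y ) <= 2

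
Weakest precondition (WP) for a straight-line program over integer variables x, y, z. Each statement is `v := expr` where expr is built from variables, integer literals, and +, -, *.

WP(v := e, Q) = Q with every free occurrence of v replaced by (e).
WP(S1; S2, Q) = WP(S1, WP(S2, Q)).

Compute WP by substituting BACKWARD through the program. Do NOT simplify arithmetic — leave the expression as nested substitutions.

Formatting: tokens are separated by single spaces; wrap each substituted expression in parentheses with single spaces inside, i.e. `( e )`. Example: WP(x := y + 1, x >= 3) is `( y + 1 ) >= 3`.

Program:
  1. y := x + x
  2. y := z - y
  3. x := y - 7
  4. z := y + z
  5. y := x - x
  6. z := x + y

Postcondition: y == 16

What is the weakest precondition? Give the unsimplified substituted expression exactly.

post: y == 16
stmt 6: z := x + y  -- replace 0 occurrence(s) of z with (x + y)
  => y == 16
stmt 5: y := x - x  -- replace 1 occurrence(s) of y with (x - x)
  => ( x - x ) == 16
stmt 4: z := y + z  -- replace 0 occurrence(s) of z with (y + z)
  => ( x - x ) == 16
stmt 3: x := y - 7  -- replace 2 occurrence(s) of x with (y - 7)
  => ( ( y - 7 ) - ( y - 7 ) ) == 16
stmt 2: y := z - y  -- replace 2 occurrence(s) of y with (z - y)
  => ( ( ( z - y ) - 7 ) - ( ( z - y ) - 7 ) ) == 16
stmt 1: y := x + x  -- replace 2 occurrence(s) of y with (x + x)
  => ( ( ( z - ( x + x ) ) - 7 ) - ( ( z - ( x + x ) ) - 7 ) ) == 16

Answer: ( ( ( z - ( x + x ) ) - 7 ) - ( ( z - ( x + x ) ) - 7 ) ) == 16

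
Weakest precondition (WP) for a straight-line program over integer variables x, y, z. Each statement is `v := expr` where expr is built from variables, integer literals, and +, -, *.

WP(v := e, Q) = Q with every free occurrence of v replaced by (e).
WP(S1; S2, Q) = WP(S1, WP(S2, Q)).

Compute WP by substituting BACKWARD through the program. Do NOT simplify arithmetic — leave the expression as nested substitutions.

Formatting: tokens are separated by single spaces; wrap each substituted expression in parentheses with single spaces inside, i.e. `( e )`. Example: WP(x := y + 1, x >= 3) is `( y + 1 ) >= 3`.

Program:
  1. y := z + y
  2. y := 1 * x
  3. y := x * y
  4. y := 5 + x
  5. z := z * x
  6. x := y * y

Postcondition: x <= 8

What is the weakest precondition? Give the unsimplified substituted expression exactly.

post: x <= 8
stmt 6: x := y * y  -- replace 1 occurrence(s) of x with (y * y)
  => ( y * y ) <= 8
stmt 5: z := z * x  -- replace 0 occurrence(s) of z with (z * x)
  => ( y * y ) <= 8
stmt 4: y := 5 + x  -- replace 2 occurrence(s) of y with (5 + x)
  => ( ( 5 + x ) * ( 5 + x ) ) <= 8
stmt 3: y := x * y  -- replace 0 occurrence(s) of y with (x * y)
  => ( ( 5 + x ) * ( 5 + x ) ) <= 8
stmt 2: y := 1 * x  -- replace 0 occurrence(s) of y with (1 * x)
  => ( ( 5 + x ) * ( 5 + x ) ) <= 8
stmt 1: y := z + y  -- replace 0 occurrence(s) of y with (z + y)
  => ( ( 5 + x ) * ( 5 + x ) ) <= 8

Answer: ( ( 5 + x ) * ( 5 + x ) ) <= 8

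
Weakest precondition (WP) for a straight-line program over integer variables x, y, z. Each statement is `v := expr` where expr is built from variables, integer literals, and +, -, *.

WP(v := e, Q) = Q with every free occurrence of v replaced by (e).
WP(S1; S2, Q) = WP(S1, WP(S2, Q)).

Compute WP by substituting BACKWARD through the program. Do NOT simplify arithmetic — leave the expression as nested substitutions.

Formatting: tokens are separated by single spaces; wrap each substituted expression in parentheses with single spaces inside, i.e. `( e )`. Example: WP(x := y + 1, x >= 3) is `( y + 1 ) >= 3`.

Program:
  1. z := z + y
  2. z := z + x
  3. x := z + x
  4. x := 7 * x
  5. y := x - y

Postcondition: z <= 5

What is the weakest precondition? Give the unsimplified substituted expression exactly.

Answer: ( ( z + y ) + x ) <= 5

Derivation:
post: z <= 5
stmt 5: y := x - y  -- replace 0 occurrence(s) of y with (x - y)
  => z <= 5
stmt 4: x := 7 * x  -- replace 0 occurrence(s) of x with (7 * x)
  => z <= 5
stmt 3: x := z + x  -- replace 0 occurrence(s) of x with (z + x)
  => z <= 5
stmt 2: z := z + x  -- replace 1 occurrence(s) of z with (z + x)
  => ( z + x ) <= 5
stmt 1: z := z + y  -- replace 1 occurrence(s) of z with (z + y)
  => ( ( z + y ) + x ) <= 5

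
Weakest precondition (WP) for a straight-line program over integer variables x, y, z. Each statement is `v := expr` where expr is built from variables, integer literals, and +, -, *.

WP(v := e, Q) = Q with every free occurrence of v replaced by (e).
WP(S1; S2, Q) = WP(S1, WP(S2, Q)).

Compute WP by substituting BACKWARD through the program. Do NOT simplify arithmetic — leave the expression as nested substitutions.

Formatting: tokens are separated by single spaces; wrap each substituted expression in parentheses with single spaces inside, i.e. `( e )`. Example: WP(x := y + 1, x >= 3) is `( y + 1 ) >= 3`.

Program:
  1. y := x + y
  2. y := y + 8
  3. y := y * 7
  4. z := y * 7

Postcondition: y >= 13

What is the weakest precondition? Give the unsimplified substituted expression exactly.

Answer: ( ( ( x + y ) + 8 ) * 7 ) >= 13

Derivation:
post: y >= 13
stmt 4: z := y * 7  -- replace 0 occurrence(s) of z with (y * 7)
  => y >= 13
stmt 3: y := y * 7  -- replace 1 occurrence(s) of y with (y * 7)
  => ( y * 7 ) >= 13
stmt 2: y := y + 8  -- replace 1 occurrence(s) of y with (y + 8)
  => ( ( y + 8 ) * 7 ) >= 13
stmt 1: y := x + y  -- replace 1 occurrence(s) of y with (x + y)
  => ( ( ( x + y ) + 8 ) * 7 ) >= 13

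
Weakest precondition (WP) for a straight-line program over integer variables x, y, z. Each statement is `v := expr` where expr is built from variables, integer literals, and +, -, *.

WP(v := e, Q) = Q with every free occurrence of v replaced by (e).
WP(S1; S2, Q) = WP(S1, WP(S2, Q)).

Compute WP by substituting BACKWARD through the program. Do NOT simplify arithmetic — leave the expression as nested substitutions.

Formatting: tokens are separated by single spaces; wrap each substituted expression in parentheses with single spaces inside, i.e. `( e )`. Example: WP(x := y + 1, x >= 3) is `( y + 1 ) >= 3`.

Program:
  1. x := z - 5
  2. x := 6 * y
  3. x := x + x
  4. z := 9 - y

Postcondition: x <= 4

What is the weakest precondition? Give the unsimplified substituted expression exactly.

Answer: ( ( 6 * y ) + ( 6 * y ) ) <= 4

Derivation:
post: x <= 4
stmt 4: z := 9 - y  -- replace 0 occurrence(s) of z with (9 - y)
  => x <= 4
stmt 3: x := x + x  -- replace 1 occurrence(s) of x with (x + x)
  => ( x + x ) <= 4
stmt 2: x := 6 * y  -- replace 2 occurrence(s) of x with (6 * y)
  => ( ( 6 * y ) + ( 6 * y ) ) <= 4
stmt 1: x := z - 5  -- replace 0 occurrence(s) of x with (z - 5)
  => ( ( 6 * y ) + ( 6 * y ) ) <= 4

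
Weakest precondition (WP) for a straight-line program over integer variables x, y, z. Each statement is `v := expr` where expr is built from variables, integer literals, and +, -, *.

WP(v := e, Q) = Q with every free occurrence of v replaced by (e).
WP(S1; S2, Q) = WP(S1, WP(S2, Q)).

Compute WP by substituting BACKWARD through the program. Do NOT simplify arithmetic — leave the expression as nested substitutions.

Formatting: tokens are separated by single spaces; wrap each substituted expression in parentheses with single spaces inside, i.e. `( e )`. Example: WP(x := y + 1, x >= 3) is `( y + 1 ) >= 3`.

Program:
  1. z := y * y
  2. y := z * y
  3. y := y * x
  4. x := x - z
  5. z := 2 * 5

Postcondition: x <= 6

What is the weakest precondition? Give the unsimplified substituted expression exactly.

Answer: ( x - ( y * y ) ) <= 6

Derivation:
post: x <= 6
stmt 5: z := 2 * 5  -- replace 0 occurrence(s) of z with (2 * 5)
  => x <= 6
stmt 4: x := x - z  -- replace 1 occurrence(s) of x with (x - z)
  => ( x - z ) <= 6
stmt 3: y := y * x  -- replace 0 occurrence(s) of y with (y * x)
  => ( x - z ) <= 6
stmt 2: y := z * y  -- replace 0 occurrence(s) of y with (z * y)
  => ( x - z ) <= 6
stmt 1: z := y * y  -- replace 1 occurrence(s) of z with (y * y)
  => ( x - ( y * y ) ) <= 6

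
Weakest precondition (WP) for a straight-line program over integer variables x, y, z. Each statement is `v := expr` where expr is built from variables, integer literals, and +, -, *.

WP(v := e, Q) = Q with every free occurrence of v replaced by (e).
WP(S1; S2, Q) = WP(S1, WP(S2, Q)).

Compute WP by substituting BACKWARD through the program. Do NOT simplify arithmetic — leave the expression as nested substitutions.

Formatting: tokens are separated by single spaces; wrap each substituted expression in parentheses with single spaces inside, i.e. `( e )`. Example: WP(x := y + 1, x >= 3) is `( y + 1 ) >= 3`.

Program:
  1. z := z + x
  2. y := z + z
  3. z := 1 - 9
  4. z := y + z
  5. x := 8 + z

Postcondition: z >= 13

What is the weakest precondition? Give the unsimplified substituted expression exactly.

Answer: ( ( ( z + x ) + ( z + x ) ) + ( 1 - 9 ) ) >= 13

Derivation:
post: z >= 13
stmt 5: x := 8 + z  -- replace 0 occurrence(s) of x with (8 + z)
  => z >= 13
stmt 4: z := y + z  -- replace 1 occurrence(s) of z with (y + z)
  => ( y + z ) >= 13
stmt 3: z := 1 - 9  -- replace 1 occurrence(s) of z with (1 - 9)
  => ( y + ( 1 - 9 ) ) >= 13
stmt 2: y := z + z  -- replace 1 occurrence(s) of y with (z + z)
  => ( ( z + z ) + ( 1 - 9 ) ) >= 13
stmt 1: z := z + x  -- replace 2 occurrence(s) of z with (z + x)
  => ( ( ( z + x ) + ( z + x ) ) + ( 1 - 9 ) ) >= 13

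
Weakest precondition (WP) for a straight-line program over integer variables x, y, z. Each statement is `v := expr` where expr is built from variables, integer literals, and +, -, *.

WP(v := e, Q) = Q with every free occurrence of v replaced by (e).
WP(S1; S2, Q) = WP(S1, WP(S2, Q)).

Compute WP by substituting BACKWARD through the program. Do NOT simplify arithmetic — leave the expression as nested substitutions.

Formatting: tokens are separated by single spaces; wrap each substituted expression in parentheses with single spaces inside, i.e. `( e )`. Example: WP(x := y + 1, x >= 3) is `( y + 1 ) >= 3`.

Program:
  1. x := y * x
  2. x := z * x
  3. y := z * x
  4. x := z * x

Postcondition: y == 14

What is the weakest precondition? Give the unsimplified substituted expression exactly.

Answer: ( z * ( z * ( y * x ) ) ) == 14

Derivation:
post: y == 14
stmt 4: x := z * x  -- replace 0 occurrence(s) of x with (z * x)
  => y == 14
stmt 3: y := z * x  -- replace 1 occurrence(s) of y with (z * x)
  => ( z * x ) == 14
stmt 2: x := z * x  -- replace 1 occurrence(s) of x with (z * x)
  => ( z * ( z * x ) ) == 14
stmt 1: x := y * x  -- replace 1 occurrence(s) of x with (y * x)
  => ( z * ( z * ( y * x ) ) ) == 14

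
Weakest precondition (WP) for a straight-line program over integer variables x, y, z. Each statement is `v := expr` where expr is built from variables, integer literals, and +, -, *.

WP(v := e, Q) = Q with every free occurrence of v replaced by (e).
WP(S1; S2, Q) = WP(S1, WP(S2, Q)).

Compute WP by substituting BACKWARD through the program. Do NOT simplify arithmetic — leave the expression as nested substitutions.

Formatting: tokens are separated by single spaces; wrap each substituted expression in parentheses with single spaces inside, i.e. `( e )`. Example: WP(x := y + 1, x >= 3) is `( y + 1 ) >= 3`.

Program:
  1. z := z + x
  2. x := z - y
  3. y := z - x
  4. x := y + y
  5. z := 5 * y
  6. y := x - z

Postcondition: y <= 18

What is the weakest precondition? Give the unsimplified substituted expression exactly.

Answer: ( ( ( ( z + x ) - ( ( z + x ) - y ) ) + ( ( z + x ) - ( ( z + x ) - y ) ) ) - ( 5 * ( ( z + x ) - ( ( z + x ) - y ) ) ) ) <= 18

Derivation:
post: y <= 18
stmt 6: y := x - z  -- replace 1 occurrence(s) of y with (x - z)
  => ( x - z ) <= 18
stmt 5: z := 5 * y  -- replace 1 occurrence(s) of z with (5 * y)
  => ( x - ( 5 * y ) ) <= 18
stmt 4: x := y + y  -- replace 1 occurrence(s) of x with (y + y)
  => ( ( y + y ) - ( 5 * y ) ) <= 18
stmt 3: y := z - x  -- replace 3 occurrence(s) of y with (z - x)
  => ( ( ( z - x ) + ( z - x ) ) - ( 5 * ( z - x ) ) ) <= 18
stmt 2: x := z - y  -- replace 3 occurrence(s) of x with (z - y)
  => ( ( ( z - ( z - y ) ) + ( z - ( z - y ) ) ) - ( 5 * ( z - ( z - y ) ) ) ) <= 18
stmt 1: z := z + x  -- replace 6 occurrence(s) of z with (z + x)
  => ( ( ( ( z + x ) - ( ( z + x ) - y ) ) + ( ( z + x ) - ( ( z + x ) - y ) ) ) - ( 5 * ( ( z + x ) - ( ( z + x ) - y ) ) ) ) <= 18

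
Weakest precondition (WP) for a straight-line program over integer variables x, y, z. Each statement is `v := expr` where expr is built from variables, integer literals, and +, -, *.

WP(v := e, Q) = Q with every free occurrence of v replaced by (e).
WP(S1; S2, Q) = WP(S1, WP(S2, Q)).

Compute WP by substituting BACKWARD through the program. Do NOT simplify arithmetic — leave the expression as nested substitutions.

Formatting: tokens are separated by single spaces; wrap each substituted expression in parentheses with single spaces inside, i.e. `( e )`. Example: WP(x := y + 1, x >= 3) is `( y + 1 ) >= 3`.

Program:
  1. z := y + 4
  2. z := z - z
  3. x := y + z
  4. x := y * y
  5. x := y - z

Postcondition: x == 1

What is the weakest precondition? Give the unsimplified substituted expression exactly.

post: x == 1
stmt 5: x := y - z  -- replace 1 occurrence(s) of x with (y - z)
  => ( y - z ) == 1
stmt 4: x := y * y  -- replace 0 occurrence(s) of x with (y * y)
  => ( y - z ) == 1
stmt 3: x := y + z  -- replace 0 occurrence(s) of x with (y + z)
  => ( y - z ) == 1
stmt 2: z := z - z  -- replace 1 occurrence(s) of z with (z - z)
  => ( y - ( z - z ) ) == 1
stmt 1: z := y + 4  -- replace 2 occurrence(s) of z with (y + 4)
  => ( y - ( ( y + 4 ) - ( y + 4 ) ) ) == 1

Answer: ( y - ( ( y + 4 ) - ( y + 4 ) ) ) == 1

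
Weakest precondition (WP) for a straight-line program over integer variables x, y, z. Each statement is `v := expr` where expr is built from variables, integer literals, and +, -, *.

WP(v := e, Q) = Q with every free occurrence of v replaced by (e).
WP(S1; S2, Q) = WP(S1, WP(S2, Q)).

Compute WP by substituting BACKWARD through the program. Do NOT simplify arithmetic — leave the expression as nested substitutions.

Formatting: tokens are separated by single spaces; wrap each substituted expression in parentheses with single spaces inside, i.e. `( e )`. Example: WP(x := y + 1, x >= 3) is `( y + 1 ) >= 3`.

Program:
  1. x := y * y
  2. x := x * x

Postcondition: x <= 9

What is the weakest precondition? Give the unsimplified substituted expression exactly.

post: x <= 9
stmt 2: x := x * x  -- replace 1 occurrence(s) of x with (x * x)
  => ( x * x ) <= 9
stmt 1: x := y * y  -- replace 2 occurrence(s) of x with (y * y)
  => ( ( y * y ) * ( y * y ) ) <= 9

Answer: ( ( y * y ) * ( y * y ) ) <= 9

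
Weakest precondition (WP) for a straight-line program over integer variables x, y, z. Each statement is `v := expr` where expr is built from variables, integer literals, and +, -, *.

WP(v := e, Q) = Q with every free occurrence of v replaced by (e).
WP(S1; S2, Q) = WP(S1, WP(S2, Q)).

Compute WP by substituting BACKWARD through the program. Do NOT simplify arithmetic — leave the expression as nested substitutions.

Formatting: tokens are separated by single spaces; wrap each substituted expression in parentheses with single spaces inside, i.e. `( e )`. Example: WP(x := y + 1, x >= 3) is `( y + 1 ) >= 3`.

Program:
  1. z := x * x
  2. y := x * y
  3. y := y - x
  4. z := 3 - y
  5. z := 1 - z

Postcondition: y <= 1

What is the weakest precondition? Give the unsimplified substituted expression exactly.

Answer: ( ( x * y ) - x ) <= 1

Derivation:
post: y <= 1
stmt 5: z := 1 - z  -- replace 0 occurrence(s) of z with (1 - z)
  => y <= 1
stmt 4: z := 3 - y  -- replace 0 occurrence(s) of z with (3 - y)
  => y <= 1
stmt 3: y := y - x  -- replace 1 occurrence(s) of y with (y - x)
  => ( y - x ) <= 1
stmt 2: y := x * y  -- replace 1 occurrence(s) of y with (x * y)
  => ( ( x * y ) - x ) <= 1
stmt 1: z := x * x  -- replace 0 occurrence(s) of z with (x * x)
  => ( ( x * y ) - x ) <= 1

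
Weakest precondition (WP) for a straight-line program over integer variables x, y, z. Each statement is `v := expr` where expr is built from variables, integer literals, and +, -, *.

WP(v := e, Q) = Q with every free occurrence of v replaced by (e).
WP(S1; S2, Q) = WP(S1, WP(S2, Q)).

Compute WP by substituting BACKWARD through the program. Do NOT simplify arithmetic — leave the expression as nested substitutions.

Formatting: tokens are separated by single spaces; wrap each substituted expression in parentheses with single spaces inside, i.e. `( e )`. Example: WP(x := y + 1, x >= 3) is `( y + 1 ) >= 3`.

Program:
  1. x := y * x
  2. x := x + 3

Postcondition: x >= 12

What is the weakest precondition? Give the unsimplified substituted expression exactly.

post: x >= 12
stmt 2: x := x + 3  -- replace 1 occurrence(s) of x with (x + 3)
  => ( x + 3 ) >= 12
stmt 1: x := y * x  -- replace 1 occurrence(s) of x with (y * x)
  => ( ( y * x ) + 3 ) >= 12

Answer: ( ( y * x ) + 3 ) >= 12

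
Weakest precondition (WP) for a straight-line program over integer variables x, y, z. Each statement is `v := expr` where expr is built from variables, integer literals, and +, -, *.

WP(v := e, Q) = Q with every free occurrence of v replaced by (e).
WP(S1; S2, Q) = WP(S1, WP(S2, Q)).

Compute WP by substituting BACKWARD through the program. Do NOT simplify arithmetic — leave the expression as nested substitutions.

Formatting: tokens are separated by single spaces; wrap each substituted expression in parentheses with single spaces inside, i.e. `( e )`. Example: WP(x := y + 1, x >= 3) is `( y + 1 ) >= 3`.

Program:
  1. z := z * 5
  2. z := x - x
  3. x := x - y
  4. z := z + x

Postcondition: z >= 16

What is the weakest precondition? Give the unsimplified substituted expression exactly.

Answer: ( ( x - x ) + ( x - y ) ) >= 16

Derivation:
post: z >= 16
stmt 4: z := z + x  -- replace 1 occurrence(s) of z with (z + x)
  => ( z + x ) >= 16
stmt 3: x := x - y  -- replace 1 occurrence(s) of x with (x - y)
  => ( z + ( x - y ) ) >= 16
stmt 2: z := x - x  -- replace 1 occurrence(s) of z with (x - x)
  => ( ( x - x ) + ( x - y ) ) >= 16
stmt 1: z := z * 5  -- replace 0 occurrence(s) of z with (z * 5)
  => ( ( x - x ) + ( x - y ) ) >= 16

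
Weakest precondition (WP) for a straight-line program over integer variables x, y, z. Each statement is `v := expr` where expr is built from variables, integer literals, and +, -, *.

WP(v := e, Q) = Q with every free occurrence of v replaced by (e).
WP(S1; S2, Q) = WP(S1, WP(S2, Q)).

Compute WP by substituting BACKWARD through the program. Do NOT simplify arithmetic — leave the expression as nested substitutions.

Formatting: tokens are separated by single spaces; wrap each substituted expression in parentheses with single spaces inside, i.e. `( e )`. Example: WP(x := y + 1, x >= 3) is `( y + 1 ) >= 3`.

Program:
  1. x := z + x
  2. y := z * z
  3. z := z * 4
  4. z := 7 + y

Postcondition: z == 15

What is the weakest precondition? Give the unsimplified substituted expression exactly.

Answer: ( 7 + ( z * z ) ) == 15

Derivation:
post: z == 15
stmt 4: z := 7 + y  -- replace 1 occurrence(s) of z with (7 + y)
  => ( 7 + y ) == 15
stmt 3: z := z * 4  -- replace 0 occurrence(s) of z with (z * 4)
  => ( 7 + y ) == 15
stmt 2: y := z * z  -- replace 1 occurrence(s) of y with (z * z)
  => ( 7 + ( z * z ) ) == 15
stmt 1: x := z + x  -- replace 0 occurrence(s) of x with (z + x)
  => ( 7 + ( z * z ) ) == 15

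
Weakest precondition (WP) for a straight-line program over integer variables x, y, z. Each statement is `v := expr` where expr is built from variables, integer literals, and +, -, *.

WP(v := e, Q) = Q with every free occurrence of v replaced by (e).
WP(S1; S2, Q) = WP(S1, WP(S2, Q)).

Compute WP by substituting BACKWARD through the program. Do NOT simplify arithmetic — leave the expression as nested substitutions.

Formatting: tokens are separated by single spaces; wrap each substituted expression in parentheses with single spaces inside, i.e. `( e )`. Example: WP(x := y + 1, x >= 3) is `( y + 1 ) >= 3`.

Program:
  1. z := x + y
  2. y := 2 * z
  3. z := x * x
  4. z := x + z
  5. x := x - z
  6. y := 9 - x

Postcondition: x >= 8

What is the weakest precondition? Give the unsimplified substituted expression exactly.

Answer: ( x - ( x + ( x * x ) ) ) >= 8

Derivation:
post: x >= 8
stmt 6: y := 9 - x  -- replace 0 occurrence(s) of y with (9 - x)
  => x >= 8
stmt 5: x := x - z  -- replace 1 occurrence(s) of x with (x - z)
  => ( x - z ) >= 8
stmt 4: z := x + z  -- replace 1 occurrence(s) of z with (x + z)
  => ( x - ( x + z ) ) >= 8
stmt 3: z := x * x  -- replace 1 occurrence(s) of z with (x * x)
  => ( x - ( x + ( x * x ) ) ) >= 8
stmt 2: y := 2 * z  -- replace 0 occurrence(s) of y with (2 * z)
  => ( x - ( x + ( x * x ) ) ) >= 8
stmt 1: z := x + y  -- replace 0 occurrence(s) of z with (x + y)
  => ( x - ( x + ( x * x ) ) ) >= 8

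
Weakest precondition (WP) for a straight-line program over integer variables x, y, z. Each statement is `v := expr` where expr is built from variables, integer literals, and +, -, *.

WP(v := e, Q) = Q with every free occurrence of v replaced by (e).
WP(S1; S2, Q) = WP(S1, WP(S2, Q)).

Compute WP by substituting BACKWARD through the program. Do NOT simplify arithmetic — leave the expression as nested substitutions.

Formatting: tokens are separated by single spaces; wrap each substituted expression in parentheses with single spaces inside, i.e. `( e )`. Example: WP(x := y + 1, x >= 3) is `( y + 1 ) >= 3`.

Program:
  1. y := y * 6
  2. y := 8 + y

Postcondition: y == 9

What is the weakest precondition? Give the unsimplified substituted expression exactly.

Answer: ( 8 + ( y * 6 ) ) == 9

Derivation:
post: y == 9
stmt 2: y := 8 + y  -- replace 1 occurrence(s) of y with (8 + y)
  => ( 8 + y ) == 9
stmt 1: y := y * 6  -- replace 1 occurrence(s) of y with (y * 6)
  => ( 8 + ( y * 6 ) ) == 9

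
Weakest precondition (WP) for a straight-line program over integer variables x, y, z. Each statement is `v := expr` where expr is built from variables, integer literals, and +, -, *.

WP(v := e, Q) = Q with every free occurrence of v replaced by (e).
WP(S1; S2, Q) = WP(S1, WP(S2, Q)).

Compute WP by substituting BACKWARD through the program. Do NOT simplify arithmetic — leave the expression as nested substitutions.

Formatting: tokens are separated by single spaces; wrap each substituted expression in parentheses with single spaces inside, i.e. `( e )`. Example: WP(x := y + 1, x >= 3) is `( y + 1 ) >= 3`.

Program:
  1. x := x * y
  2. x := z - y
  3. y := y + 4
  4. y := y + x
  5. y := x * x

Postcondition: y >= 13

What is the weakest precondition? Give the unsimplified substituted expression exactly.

post: y >= 13
stmt 5: y := x * x  -- replace 1 occurrence(s) of y with (x * x)
  => ( x * x ) >= 13
stmt 4: y := y + x  -- replace 0 occurrence(s) of y with (y + x)
  => ( x * x ) >= 13
stmt 3: y := y + 4  -- replace 0 occurrence(s) of y with (y + 4)
  => ( x * x ) >= 13
stmt 2: x := z - y  -- replace 2 occurrence(s) of x with (z - y)
  => ( ( z - y ) * ( z - y ) ) >= 13
stmt 1: x := x * y  -- replace 0 occurrence(s) of x with (x * y)
  => ( ( z - y ) * ( z - y ) ) >= 13

Answer: ( ( z - y ) * ( z - y ) ) >= 13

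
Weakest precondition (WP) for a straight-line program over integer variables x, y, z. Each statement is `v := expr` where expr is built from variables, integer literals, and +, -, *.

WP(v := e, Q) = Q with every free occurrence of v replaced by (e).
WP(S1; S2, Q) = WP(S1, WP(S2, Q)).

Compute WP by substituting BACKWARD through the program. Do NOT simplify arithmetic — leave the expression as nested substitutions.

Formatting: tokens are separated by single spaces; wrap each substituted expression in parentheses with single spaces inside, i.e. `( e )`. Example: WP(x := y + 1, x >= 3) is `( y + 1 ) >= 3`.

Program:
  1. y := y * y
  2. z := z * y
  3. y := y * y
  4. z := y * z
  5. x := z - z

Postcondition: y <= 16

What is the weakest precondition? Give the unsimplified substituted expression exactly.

post: y <= 16
stmt 5: x := z - z  -- replace 0 occurrence(s) of x with (z - z)
  => y <= 16
stmt 4: z := y * z  -- replace 0 occurrence(s) of z with (y * z)
  => y <= 16
stmt 3: y := y * y  -- replace 1 occurrence(s) of y with (y * y)
  => ( y * y ) <= 16
stmt 2: z := z * y  -- replace 0 occurrence(s) of z with (z * y)
  => ( y * y ) <= 16
stmt 1: y := y * y  -- replace 2 occurrence(s) of y with (y * y)
  => ( ( y * y ) * ( y * y ) ) <= 16

Answer: ( ( y * y ) * ( y * y ) ) <= 16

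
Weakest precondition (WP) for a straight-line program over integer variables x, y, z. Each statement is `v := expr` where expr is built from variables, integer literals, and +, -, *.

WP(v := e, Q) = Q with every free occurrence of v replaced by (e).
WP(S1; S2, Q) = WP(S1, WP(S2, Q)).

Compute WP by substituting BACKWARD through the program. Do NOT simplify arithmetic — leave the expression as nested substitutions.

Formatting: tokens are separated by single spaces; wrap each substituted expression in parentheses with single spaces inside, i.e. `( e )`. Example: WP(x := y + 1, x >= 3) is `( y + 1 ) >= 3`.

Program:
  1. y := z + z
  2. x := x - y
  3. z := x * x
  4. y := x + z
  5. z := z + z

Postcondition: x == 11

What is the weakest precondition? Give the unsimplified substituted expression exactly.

post: x == 11
stmt 5: z := z + z  -- replace 0 occurrence(s) of z with (z + z)
  => x == 11
stmt 4: y := x + z  -- replace 0 occurrence(s) of y with (x + z)
  => x == 11
stmt 3: z := x * x  -- replace 0 occurrence(s) of z with (x * x)
  => x == 11
stmt 2: x := x - y  -- replace 1 occurrence(s) of x with (x - y)
  => ( x - y ) == 11
stmt 1: y := z + z  -- replace 1 occurrence(s) of y with (z + z)
  => ( x - ( z + z ) ) == 11

Answer: ( x - ( z + z ) ) == 11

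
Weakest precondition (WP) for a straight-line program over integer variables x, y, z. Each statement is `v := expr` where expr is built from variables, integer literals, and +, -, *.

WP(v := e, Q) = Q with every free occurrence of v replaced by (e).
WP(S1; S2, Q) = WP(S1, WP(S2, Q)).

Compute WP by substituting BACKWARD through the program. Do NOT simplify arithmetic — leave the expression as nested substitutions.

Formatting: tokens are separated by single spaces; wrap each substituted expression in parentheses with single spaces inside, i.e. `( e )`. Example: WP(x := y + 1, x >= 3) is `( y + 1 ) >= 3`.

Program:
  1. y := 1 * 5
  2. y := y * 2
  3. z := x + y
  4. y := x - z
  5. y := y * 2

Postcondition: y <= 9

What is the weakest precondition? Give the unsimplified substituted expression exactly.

Answer: ( ( x - ( x + ( ( 1 * 5 ) * 2 ) ) ) * 2 ) <= 9

Derivation:
post: y <= 9
stmt 5: y := y * 2  -- replace 1 occurrence(s) of y with (y * 2)
  => ( y * 2 ) <= 9
stmt 4: y := x - z  -- replace 1 occurrence(s) of y with (x - z)
  => ( ( x - z ) * 2 ) <= 9
stmt 3: z := x + y  -- replace 1 occurrence(s) of z with (x + y)
  => ( ( x - ( x + y ) ) * 2 ) <= 9
stmt 2: y := y * 2  -- replace 1 occurrence(s) of y with (y * 2)
  => ( ( x - ( x + ( y * 2 ) ) ) * 2 ) <= 9
stmt 1: y := 1 * 5  -- replace 1 occurrence(s) of y with (1 * 5)
  => ( ( x - ( x + ( ( 1 * 5 ) * 2 ) ) ) * 2 ) <= 9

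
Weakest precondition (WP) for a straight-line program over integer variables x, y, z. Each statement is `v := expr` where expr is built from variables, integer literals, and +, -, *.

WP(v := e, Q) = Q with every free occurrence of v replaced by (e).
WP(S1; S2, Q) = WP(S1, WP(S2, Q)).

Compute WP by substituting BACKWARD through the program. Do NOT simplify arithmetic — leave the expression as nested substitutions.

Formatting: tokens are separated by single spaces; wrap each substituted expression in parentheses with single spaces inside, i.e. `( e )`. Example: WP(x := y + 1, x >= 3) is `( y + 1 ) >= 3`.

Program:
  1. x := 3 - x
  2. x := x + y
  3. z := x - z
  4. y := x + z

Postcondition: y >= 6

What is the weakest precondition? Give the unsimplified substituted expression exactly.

Answer: ( ( ( 3 - x ) + y ) + ( ( ( 3 - x ) + y ) - z ) ) >= 6

Derivation:
post: y >= 6
stmt 4: y := x + z  -- replace 1 occurrence(s) of y with (x + z)
  => ( x + z ) >= 6
stmt 3: z := x - z  -- replace 1 occurrence(s) of z with (x - z)
  => ( x + ( x - z ) ) >= 6
stmt 2: x := x + y  -- replace 2 occurrence(s) of x with (x + y)
  => ( ( x + y ) + ( ( x + y ) - z ) ) >= 6
stmt 1: x := 3 - x  -- replace 2 occurrence(s) of x with (3 - x)
  => ( ( ( 3 - x ) + y ) + ( ( ( 3 - x ) + y ) - z ) ) >= 6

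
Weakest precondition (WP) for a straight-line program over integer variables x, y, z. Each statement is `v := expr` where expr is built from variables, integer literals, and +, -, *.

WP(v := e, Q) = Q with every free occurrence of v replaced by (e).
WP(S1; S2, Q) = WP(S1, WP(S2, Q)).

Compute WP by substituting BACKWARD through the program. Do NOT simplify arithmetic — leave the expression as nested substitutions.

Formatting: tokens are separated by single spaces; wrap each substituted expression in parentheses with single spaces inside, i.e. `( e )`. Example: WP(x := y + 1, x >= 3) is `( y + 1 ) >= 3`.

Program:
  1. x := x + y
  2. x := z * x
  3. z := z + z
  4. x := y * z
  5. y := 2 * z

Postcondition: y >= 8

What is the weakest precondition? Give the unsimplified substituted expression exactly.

Answer: ( 2 * ( z + z ) ) >= 8

Derivation:
post: y >= 8
stmt 5: y := 2 * z  -- replace 1 occurrence(s) of y with (2 * z)
  => ( 2 * z ) >= 8
stmt 4: x := y * z  -- replace 0 occurrence(s) of x with (y * z)
  => ( 2 * z ) >= 8
stmt 3: z := z + z  -- replace 1 occurrence(s) of z with (z + z)
  => ( 2 * ( z + z ) ) >= 8
stmt 2: x := z * x  -- replace 0 occurrence(s) of x with (z * x)
  => ( 2 * ( z + z ) ) >= 8
stmt 1: x := x + y  -- replace 0 occurrence(s) of x with (x + y)
  => ( 2 * ( z + z ) ) >= 8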